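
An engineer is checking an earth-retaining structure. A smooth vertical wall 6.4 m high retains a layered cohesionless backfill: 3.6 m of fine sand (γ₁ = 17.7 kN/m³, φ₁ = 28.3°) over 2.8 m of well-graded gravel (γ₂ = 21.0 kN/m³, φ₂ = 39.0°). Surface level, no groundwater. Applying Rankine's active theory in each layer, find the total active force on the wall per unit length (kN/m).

100 kN/m

K_a1 = tan²(45°−28.3°/2) = 0.3568; K_a2 = tan²(45°−39.0°/2) = 0.2275.
Layer 1: σ at base = K_a1 γ₁ h₁ = 22.73 kPa; P₁ = ½×22.73×3.6 = 40.92.
Layer 2: σ_v at top = γ₁h₁ = 63.72; σ_h top = K_a2×63.72 = 14.50; σ_h base = K_a2×(63.72+21.0×2.8) = 27.87.
P₂ = ½(14.50+27.87)×2.8 = 59.32. Total P_a = 40.92+59.32 = 100.2 kN/m.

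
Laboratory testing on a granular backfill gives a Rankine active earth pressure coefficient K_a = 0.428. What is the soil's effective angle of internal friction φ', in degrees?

K_a = tan²(45° − φ/2) ⇒ 45° − φ/2 = arctan(√0.428) = 33.19°.
φ = 2(45° − 33.19°) = 23.61°.

23.6°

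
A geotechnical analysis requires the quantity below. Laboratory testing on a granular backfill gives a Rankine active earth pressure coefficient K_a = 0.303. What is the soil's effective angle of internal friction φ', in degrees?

K_a = tan²(45° − φ/2) ⇒ 45° − φ/2 = arctan(√0.303) = 28.83°.
φ = 2(45° − 28.83°) = 32.34°.

32.3°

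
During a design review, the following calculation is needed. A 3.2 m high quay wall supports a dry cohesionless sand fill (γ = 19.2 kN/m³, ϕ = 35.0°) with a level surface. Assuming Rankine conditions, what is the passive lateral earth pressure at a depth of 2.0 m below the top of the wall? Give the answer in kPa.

142 kPa

K_p = (1 + sin φ)/(1 − sin φ) = 3.690.
σ_h = K_p γ z = 3.690 × 19.2 × 2.0 = 141.7 kPa.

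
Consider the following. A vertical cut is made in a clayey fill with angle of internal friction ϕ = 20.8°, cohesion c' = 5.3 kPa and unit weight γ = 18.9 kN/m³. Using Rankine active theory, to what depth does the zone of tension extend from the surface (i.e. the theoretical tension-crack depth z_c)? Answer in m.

0.813 m

K_a = tan²(45° − 20.8°/2) = 0.4759; √K_a = 0.6899.
The active pressure is zero where K_a γ z = 2c√K_a, so z_c = 2c/(γ√K_a) = 2×5.3/(18.9×0.6899) = 0.8130 m.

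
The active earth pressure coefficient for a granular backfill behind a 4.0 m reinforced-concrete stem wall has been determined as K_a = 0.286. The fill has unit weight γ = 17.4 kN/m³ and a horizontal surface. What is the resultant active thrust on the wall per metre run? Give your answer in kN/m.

P = ½ K_a γ H² = 0.5 × 0.286 × 17.4 × 4.0² = 39.81 kN/m.

39.8 kN/m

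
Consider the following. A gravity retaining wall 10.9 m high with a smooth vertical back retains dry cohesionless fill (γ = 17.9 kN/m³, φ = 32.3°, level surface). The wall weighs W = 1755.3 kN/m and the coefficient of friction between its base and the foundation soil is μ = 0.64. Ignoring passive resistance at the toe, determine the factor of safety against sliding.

K_a = tan²(45° − 32.3°/2) = 0.3035.
P_a = ½K_aγH² = 0.5×0.3035×17.9×10.9² = 322.7 kN/m, acting at H/3 = 3.633 m above the base.
FS_sliding = μW / P_a = 0.64×1755.3 / 322.7 = 3.481.

3.48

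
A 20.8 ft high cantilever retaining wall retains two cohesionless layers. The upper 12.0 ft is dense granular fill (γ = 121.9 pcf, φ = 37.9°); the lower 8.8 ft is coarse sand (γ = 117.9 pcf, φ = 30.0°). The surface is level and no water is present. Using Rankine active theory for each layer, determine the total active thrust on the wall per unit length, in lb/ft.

7910 lb/ft

K_a1 = tan²(45°−37.9°/2) = 0.2389; K_a2 = tan²(45°−30.0°/2) = 0.3333.
Layer 1: σ at base = K_a1 γ₁ h₁ = 349.5 psf; P₁ = ½×349.5×12.0 = 2097.
Layer 2: σ_v at top = γ₁h₁ = 1463; σ_h top = K_a2×1463 = 487.6; σ_h base = K_a2×(1463+117.9×8.8) = 833.4.
P₂ = ½(487.6+833.4)×8.8 = 5813. Total P_a = 2097+5813 = 7910 lb/ft.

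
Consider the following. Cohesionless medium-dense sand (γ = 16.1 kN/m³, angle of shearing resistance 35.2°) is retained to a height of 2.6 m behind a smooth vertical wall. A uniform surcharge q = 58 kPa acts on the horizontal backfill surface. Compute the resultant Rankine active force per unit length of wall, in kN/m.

55.1 kN/m

K_a = tan²(45° − φ/2) = 0.2687.
Soil triangle: ½ K_a γ H² = 0.5×0.2687×16.1×2.6² = 14.62 kN/m.
Surcharge rectangle: K_a q H = 0.2687×58×2.6 = 40.52 kN/m.
Total = 14.62 + 40.52 = 55.14 kN/m.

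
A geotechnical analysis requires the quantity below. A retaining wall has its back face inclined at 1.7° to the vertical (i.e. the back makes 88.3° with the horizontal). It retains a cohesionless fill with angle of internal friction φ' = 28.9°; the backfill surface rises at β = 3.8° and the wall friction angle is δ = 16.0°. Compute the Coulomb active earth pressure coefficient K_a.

0.341

K_a = sin²(α+φ) / [sin²α · sin(α−δ) · (1 + √{sin(φ+δ)sin(φ−β) / (sin(α−δ)sin(α+β))})²].
With α = 88.3°, φ = 28.9°, δ = 16.0°, β = 3.8°: K_a = 0.3412.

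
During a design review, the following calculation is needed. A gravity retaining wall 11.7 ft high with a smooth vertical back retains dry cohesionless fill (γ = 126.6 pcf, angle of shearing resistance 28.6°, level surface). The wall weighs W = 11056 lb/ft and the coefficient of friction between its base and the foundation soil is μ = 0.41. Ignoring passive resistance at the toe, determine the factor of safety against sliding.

1.48

K_a = tan²(45° − 28.6°/2) = 0.3525.
P_a = ½K_aγH² = 0.5×0.3525×126.6×11.7² = 3055 lb/ft, acting at H/3 = 3.900 ft above the base.
FS_sliding = μW / P_a = 0.41×11056 / 3055 = 1.484.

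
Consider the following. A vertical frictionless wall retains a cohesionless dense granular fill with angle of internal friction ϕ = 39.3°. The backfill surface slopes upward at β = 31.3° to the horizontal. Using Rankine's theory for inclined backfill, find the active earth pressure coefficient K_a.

0.346

K_a = cos β · (cos β − √(cos²β − cos²φ)) / (cos β + √(cos²β − cos²φ)).
cos β = 0.8545, cos φ = 0.7738, √(cos²β − cos²φ) = 0.3623.
K_a = 0.8545 × (0.8545 − 0.3623)/(0.8545 + 0.3623) = 0.3456.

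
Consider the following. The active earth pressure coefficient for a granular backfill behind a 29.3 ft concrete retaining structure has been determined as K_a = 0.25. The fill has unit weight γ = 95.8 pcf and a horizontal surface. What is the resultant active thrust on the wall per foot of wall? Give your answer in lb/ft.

10300 lb/ft

P = ½ K_a γ H² = 0.5 × 0.25 × 95.8 × 29.3² = 10280 lb/ft.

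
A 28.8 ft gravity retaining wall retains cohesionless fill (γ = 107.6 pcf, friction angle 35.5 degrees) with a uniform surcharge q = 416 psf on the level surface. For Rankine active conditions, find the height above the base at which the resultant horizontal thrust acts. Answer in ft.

K_a = 0.2653.
Triangular part P₁ = ½K_aγH² = 11840 at H/3 = 9.600 ft; rectangular part P₂ = K_a q H = 3178 at H/2 = 14.40 ft.
ȳ = (P₁·9.600 + P₂·14.40)/(P₁+P₂) = 10.62 ft.

10.6 ft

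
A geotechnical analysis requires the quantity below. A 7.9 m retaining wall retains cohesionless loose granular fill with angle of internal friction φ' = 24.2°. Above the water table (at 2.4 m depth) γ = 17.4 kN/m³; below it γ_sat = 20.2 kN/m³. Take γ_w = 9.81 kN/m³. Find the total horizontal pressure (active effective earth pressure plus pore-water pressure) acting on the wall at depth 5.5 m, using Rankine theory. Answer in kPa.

K_a = (1 − sin φ)/(1 + sin φ) = 0.4185.
γ' = 20.2 − 9.81 = 10.39 kN/m³.
Effective vertical stress at 5.5 m: σ'_v = 17.4×2.4 + 10.39×3.10 = 73.97 kPa.
σ'_h = K_a σ'_v = 0.4185 × 73.97 = 30.96 kPa; u = γ_w × 3.10 = 30.41 kPa.
Total σ_h = 30.96 + 30.41 = 61.37 kPa.

61.4 kPa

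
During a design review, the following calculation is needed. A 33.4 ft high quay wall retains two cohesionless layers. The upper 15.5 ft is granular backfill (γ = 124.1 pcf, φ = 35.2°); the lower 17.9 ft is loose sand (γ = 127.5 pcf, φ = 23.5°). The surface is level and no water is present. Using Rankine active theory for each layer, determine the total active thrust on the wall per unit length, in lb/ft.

27600 lb/ft

K_a1 = tan²(45°−35.2°/2) = 0.2687; K_a2 = tan²(45°−23.5°/2) = 0.4298.
Layer 1: σ at base = K_a1 γ₁ h₁ = 516.8 psf; P₁ = ½×516.8×15.5 = 4005.
Layer 2: σ_v at top = γ₁h₁ = 1924; σ_h top = K_a2×1924 = 826.8; σ_h base = K_a2×(1924+127.5×17.9) = 1808.
P₂ = ½(826.8+1808)×17.9 = 23580. Total P_a = 4005+23580 = 27590 lb/ft.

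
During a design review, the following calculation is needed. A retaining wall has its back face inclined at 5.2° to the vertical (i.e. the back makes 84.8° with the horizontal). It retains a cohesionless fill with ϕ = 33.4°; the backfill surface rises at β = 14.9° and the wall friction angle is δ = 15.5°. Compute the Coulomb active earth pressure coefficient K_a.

0.368

K_a = sin²(α+φ) / [sin²α · sin(α−δ) · (1 + √{sin(φ+δ)sin(φ−β) / (sin(α−δ)sin(α+β))})²].
With α = 84.8°, φ = 33.4°, δ = 15.5°, β = 14.9°: K_a = 0.3675.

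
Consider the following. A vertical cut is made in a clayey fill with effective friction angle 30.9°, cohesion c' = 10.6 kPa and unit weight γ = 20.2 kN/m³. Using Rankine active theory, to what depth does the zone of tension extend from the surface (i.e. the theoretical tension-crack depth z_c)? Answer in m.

K_a = tan²(45° − 30.9°/2) = 0.3214; √K_a = 0.5669.
The active pressure is zero where K_a γ z = 2c√K_a, so z_c = 2c/(γ√K_a) = 2×10.6/(20.2×0.5669) = 1.851 m.

1.85 m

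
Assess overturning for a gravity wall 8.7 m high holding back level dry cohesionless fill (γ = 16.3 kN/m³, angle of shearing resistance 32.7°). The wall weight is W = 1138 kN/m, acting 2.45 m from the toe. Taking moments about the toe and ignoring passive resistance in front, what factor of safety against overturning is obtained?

K_a = tan²(45° − 32.7°/2) = 0.2985.
P_a = ½K_aγH² = 0.5×0.2985×16.3×8.7² = 184.1 kN/m, acting at H/3 = 2.900 m above the base.
Overturning moment M_o = P_a × H/3 = 184.1 × 2.900 = 534.0.
Resisting moment M_r = W × 2.45 = 1138 × 2.45 = 2788.
FS_overturning = M_r/M_o = 2788/534.0 = 5.221.

5.22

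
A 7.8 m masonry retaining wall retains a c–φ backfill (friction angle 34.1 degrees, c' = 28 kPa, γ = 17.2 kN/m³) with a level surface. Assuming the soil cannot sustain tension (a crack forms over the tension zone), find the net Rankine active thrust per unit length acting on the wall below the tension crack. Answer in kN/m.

K_a = 0.2815; √K_a = 0.5306.
Tension-crack depth z_c = 2c/(γ√K_a) = 2×28/(17.2×0.5306) = 6.136 m.
σ_a at base = K_a γ H − 2c√K_a = 0.2815×17.2×7.8 − 2×28×0.5306 = 8.057 kPa.
P_a = ½ × 8.057 × (H − z_c) = 0.5×8.057×1.664 = 6.702 kN/m.

6.70 kN/m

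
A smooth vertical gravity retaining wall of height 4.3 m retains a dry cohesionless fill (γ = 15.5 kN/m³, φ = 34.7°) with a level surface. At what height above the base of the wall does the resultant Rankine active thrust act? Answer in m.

K_a = 0.2745.
The pressure distribution is triangular, so the resultant acts at H/3 above the base = 4.3/3 = 1.433 m.

1.43 m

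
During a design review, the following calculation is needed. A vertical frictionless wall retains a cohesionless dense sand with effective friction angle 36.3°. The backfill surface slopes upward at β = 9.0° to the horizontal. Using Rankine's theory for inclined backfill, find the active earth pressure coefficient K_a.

0.264

K_a = cos β · (cos β − √(cos²β − cos²φ)) / (cos β + √(cos²β − cos²φ)).
cos β = 0.9877, cos φ = 0.8059, √(cos²β − cos²φ) = 0.5710.
K_a = 0.9877 × (0.9877 − 0.5710)/(0.9877 + 0.5710) = 0.2641.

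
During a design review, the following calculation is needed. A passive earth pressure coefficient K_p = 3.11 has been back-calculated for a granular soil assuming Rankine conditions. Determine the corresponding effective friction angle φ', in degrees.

K_p = (1+sin φ)/(1−sin φ) ⇒ sin φ = (K_p − 1)/(K_p + 1) = 0.5134.
φ = arcsin(0.5134) = 30.89°.

30.9°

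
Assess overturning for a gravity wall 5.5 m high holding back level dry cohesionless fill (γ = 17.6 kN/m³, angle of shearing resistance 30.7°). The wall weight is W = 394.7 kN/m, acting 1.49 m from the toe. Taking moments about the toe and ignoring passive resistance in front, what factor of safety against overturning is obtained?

K_a = tan²(45° − 30.7°/2) = 0.3240.
P_a = ½K_aγH² = 0.5×0.3240×17.6×5.5² = 86.26 kN/m, acting at H/3 = 1.833 m above the base.
Overturning moment M_o = P_a × H/3 = 86.26 × 1.833 = 158.1.
Resisting moment M_r = W × 1.49 = 394.7 × 1.49 = 588.1.
FS_overturning = M_r/M_o = 588.1/158.1 = 3.719.

3.72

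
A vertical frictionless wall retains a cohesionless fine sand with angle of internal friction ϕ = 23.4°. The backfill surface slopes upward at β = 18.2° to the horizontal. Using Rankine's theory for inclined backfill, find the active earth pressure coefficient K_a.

K_a = cos β · (cos β − √(cos²β − cos²φ)) / (cos β + √(cos²β − cos²φ)).
cos β = 0.9500, cos φ = 0.9178, √(cos²β − cos²φ) = 0.2453.
K_a = 0.9500 × (0.9500 − 0.2453)/(0.9500 + 0.2453) = 0.5601.

0.560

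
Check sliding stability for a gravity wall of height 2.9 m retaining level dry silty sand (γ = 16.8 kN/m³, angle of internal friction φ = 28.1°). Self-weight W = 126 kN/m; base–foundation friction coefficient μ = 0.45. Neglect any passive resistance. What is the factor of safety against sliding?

2.23

K_a = tan²(45° − 28.1°/2) = 0.3596.
P_a = ½K_aγH² = 0.5×0.3596×16.8×2.9² = 25.40 kN/m, acting at H/3 = 0.9667 m above the base.
FS_sliding = μW / P_a = 0.45×126 / 25.40 = 2.232.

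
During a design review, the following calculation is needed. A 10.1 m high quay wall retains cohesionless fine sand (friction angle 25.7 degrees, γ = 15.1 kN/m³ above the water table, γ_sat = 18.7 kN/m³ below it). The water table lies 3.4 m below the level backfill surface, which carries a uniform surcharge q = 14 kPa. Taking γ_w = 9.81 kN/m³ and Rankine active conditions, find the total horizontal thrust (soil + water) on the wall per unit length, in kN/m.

K_a = tan²(45° − φ/2) = 0.3950.
γ' = 18.7 − 9.81 = 8.890 kN/m³. h₂ = H − d_w = 6.7 m.
σ'_h: at surface K_a·q = 5.530; at WT K_a(q+γd_w) = 25.81; at base K_a(q+γd_w+γ'h₂) = 49.34 kPa.
P₁ = ½(5.530+25.81)×3.4 = 53.28; P₂ = ½(25.81+49.34)×6.7 = 251.8; P_w = ½γ_w h₂² = 220.2.
Total = 53.28+251.8+220.2 = 525.2 kN/m.

525 kN/m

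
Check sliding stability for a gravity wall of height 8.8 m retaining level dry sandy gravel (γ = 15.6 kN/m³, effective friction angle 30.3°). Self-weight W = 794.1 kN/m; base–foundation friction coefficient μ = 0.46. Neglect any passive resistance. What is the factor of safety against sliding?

1.84

K_a = tan²(45° − 30.3°/2) = 0.3293.
P_a = ½K_aγH² = 0.5×0.3293×15.6×8.8² = 198.9 kN/m, acting at H/3 = 2.933 m above the base.
FS_sliding = μW / P_a = 0.46×794.1 / 198.9 = 1.836.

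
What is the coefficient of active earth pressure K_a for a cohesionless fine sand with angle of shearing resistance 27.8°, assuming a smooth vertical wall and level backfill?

0.364

K_a = tan²(45° − φ/2) = tan²(31.10°) = 0.3639.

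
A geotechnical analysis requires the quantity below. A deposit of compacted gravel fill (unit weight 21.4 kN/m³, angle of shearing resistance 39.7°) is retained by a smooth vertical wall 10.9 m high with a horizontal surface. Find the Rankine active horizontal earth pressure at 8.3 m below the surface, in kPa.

39.2 kPa

K_a = (1 − sin φ)/(1 + sin φ) = 0.2204.
σ_h = K_a γ z = 0.2204 × 21.4 × 8.3 = 39.15 kPa.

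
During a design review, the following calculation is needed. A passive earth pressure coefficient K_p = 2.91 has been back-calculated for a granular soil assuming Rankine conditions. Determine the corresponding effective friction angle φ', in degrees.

K_p = (1+sin φ)/(1−sin φ) ⇒ sin φ = (K_p − 1)/(K_p + 1) = 0.4885.
φ = arcsin(0.4885) = 29.24°.

29.2°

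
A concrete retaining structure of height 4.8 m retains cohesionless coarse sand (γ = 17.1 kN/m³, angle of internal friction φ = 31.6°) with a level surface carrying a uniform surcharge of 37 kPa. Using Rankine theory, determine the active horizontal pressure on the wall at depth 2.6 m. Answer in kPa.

25.4 kPa

K_a = (1 − sin φ)/(1 + sin φ) = 0.3123.
σ_v = γz + q = 17.1 × 2.6 + 37 = 81.46 kPa.
σ_h = K_a σ_v = 0.3123 × 81.46 = 25.44 kPa.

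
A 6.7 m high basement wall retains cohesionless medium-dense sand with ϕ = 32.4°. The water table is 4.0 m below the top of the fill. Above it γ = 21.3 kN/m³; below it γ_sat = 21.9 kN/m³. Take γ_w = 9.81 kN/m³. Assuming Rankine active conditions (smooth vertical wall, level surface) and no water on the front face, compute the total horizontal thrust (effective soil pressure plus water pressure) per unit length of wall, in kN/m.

K_a = tan²(45° − φ/2) = 0.3022.
γ' = 21.9 − 9.81 = 12.09 kN/m³. Depth below WT = 2.7 m.
σ'_h at WT = K_a γ d_w = 25.75 kPa; at base = 25.75 + K_a γ' × 2.7 = 35.62 kPa.
P₁ (0–4.0 m) = ½×25.75×4.0 = 51.50. P₂ (4.0–6.7 m) = ½(25.75+35.62)×2.7 = 82.84.
P_w = ½ γ_w h₂² = 0.5×9.81×2.7² = 35.76. Total = 51.50+82.84+35.76 = 170.1 kN/m.

170 kN/m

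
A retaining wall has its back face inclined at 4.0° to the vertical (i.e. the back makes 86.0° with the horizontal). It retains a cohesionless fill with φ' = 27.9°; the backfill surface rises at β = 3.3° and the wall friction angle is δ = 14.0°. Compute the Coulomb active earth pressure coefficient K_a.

K_a = sin²(α+φ) / [sin²α · sin(α−δ) · (1 + √{sin(φ+δ)sin(φ−β) / (sin(α−δ)sin(α+β))})²].
With α = 86.0°, φ = 27.9°, δ = 14.0°, β = 3.3°: K_a = 0.3721.

0.372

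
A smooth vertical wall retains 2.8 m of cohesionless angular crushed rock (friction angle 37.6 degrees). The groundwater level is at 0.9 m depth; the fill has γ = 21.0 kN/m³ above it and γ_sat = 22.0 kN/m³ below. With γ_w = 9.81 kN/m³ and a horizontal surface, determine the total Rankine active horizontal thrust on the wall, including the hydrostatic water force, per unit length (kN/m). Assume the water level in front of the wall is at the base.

K_a = tan²(45° − φ/2) = 0.2421.
γ' = 22.0 − 9.81 = 12.19 kN/m³. Depth below WT = 1.9 m.
σ'_h at WT = K_a γ d_w = 4.576 kPa; at base = 4.576 + K_a γ' × 1.9 = 10.18 kPa.
P₁ (0–0.9 m) = ½×4.576×0.9 = 2.059. P₂ (0.9–2.8 m) = ½(4.576+10.18)×1.9 = 14.02.
P_w = ½ γ_w h₂² = 0.5×9.81×1.9² = 17.71. Total = 2.059+14.02+17.71 = 33.79 kN/m.

33.8 kN/m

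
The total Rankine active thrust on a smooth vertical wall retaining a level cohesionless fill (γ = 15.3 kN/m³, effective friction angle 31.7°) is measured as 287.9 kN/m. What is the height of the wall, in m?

K_a = 0.3111. P_a = ½ K_a γ H² ⇒ H = √(2P_a/(K_a γ)).
H = √(2×287.9/(0.3111×15.3)) = 11.00 m.

11.0 m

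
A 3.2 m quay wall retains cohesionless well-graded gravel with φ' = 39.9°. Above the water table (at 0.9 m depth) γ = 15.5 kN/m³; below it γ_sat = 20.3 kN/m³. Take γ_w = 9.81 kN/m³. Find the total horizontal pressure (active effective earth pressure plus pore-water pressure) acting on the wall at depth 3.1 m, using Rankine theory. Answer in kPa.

29.7 kPa

K_a = (1 − sin φ)/(1 + sin φ) = 0.2184.
γ' = 20.3 − 9.81 = 10.49 kN/m³.
Effective vertical stress at 3.1 m: σ'_v = 15.5×0.9 + 10.49×2.20 = 37.03 kPa.
σ'_h = K_a σ'_v = 0.2184 × 37.03 = 8.088 kPa; u = γ_w × 2.20 = 21.58 kPa.
Total σ_h = 8.088 + 21.58 = 29.67 kPa.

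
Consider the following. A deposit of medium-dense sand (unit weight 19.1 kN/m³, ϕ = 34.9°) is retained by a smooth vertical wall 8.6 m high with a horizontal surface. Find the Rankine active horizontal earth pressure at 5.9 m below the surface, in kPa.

K_a = (1 − sin φ)/(1 + sin φ) = 0.2721.
σ_h = K_a γ z = 0.2721 × 19.1 × 5.9 = 30.67 kPa.

30.7 kPa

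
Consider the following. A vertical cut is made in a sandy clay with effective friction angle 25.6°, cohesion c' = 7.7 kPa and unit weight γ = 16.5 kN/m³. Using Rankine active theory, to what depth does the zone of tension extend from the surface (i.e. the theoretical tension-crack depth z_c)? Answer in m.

K_a = tan²(45° − 25.6°/2) = 0.3966; √K_a = 0.6297.
The active pressure is zero where K_a γ z = 2c√K_a, so z_c = 2c/(γ√K_a) = 2×7.7/(16.5×0.6297) = 1.482 m.

1.48 m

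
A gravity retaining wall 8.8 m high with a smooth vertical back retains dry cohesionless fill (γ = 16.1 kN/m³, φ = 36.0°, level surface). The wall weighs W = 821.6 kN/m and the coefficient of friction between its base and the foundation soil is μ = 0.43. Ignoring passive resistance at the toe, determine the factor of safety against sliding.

K_a = tan²(45° − 36.0°/2) = 0.2596.
P_a = ½K_aγH² = 0.5×0.2596×16.1×8.8² = 161.8 kN/m, acting at H/3 = 2.933 m above the base.
FS_sliding = μW / P_a = 0.43×821.6 / 161.8 = 2.183.

2.18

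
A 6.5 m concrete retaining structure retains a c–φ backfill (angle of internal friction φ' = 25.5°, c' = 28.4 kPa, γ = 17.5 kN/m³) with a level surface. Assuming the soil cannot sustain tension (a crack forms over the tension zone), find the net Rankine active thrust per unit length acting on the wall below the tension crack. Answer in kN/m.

6.40 kN/m

K_a = 0.3981; √K_a = 0.6310.
Tension-crack depth z_c = 2c/(γ√K_a) = 2×28.4/(17.5×0.6310) = 5.144 m.
σ_a at base = K_a γ H − 2c√K_a = 0.3981×17.5×6.5 − 2×28.4×0.6310 = 9.446 kPa.
P_a = ½ × 9.446 × (H − z_c) = 0.5×9.446×1.356 = 6.404 kN/m.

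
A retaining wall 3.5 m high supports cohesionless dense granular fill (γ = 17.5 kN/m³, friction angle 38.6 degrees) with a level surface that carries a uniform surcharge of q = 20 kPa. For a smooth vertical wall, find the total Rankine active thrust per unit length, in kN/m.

41.0 kN/m

K_a = tan²(45° − φ/2) = 0.2316.
Soil triangle: ½ K_a γ H² = 0.5×0.2316×17.5×3.5² = 24.83 kN/m.
Surcharge rectangle: K_a q H = 0.2316×20×3.5 = 16.21 kN/m.
Total = 24.83 + 16.21 = 41.04 kN/m.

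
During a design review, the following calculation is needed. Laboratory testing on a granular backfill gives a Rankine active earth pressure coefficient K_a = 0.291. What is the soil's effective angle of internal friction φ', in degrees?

33.3°

K_a = tan²(45° − φ/2) ⇒ 45° − φ/2 = arctan(√0.291) = 28.34°.
φ = 2(45° − 28.34°) = 33.31°.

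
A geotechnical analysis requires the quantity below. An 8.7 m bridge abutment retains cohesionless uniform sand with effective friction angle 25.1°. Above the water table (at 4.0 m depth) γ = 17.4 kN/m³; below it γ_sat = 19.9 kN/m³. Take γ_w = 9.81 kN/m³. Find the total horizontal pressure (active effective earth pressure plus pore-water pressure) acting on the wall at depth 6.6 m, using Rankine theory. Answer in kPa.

K_a = (1 − sin φ)/(1 + sin φ) = 0.4043.
γ' = 19.9 − 9.81 = 10.09 kN/m³.
Effective vertical stress at 6.6 m: σ'_v = 17.4×4.0 + 10.09×2.60 = 95.83 kPa.
σ'_h = K_a σ'_v = 0.4043 × 95.83 = 38.75 kPa; u = γ_w × 2.60 = 25.51 kPa.
Total σ_h = 38.75 + 25.51 = 64.25 kPa.

64.3 kPa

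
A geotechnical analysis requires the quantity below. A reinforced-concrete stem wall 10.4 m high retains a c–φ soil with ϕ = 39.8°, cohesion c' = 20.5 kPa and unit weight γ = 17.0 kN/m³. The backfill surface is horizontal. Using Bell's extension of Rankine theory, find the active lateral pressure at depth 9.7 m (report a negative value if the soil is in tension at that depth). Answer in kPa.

17.0 kPa

K_a = (1 − sin φ)/(1 + sin φ) = 0.2194.
σ_a = K_a γ z − 2c√K_a = 0.2194×17.0×9.7 − 2×20.5×0.4684 = 16.98 kPa.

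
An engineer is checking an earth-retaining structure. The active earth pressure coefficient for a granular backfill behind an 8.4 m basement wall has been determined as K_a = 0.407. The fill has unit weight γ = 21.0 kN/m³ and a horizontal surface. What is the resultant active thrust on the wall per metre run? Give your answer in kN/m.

P = ½ K_a γ H² = 0.5 × 0.407 × 21.0 × 8.4² = 301.5 kN/m.

302 kN/m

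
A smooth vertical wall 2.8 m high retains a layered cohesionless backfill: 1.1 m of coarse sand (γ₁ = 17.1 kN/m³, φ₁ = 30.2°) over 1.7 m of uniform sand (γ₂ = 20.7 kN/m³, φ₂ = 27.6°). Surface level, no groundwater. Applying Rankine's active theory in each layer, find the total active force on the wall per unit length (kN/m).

26.1 kN/m

K_a1 = tan²(45°−30.2°/2) = 0.3307; K_a2 = tan²(45°−27.6°/2) = 0.3668.
Layer 1: σ at base = K_a1 γ₁ h₁ = 6.220 kPa; P₁ = ½×6.220×1.1 = 3.421.
Layer 2: σ_v at top = γ₁h₁ = 18.81; σ_h top = K_a2×18.81 = 6.899; σ_h base = K_a2×(18.81+20.7×1.7) = 19.81.
P₂ = ½(6.899+19.81)×1.7 = 22.70. Total P_a = 3.421+22.70 = 26.12 kN/m.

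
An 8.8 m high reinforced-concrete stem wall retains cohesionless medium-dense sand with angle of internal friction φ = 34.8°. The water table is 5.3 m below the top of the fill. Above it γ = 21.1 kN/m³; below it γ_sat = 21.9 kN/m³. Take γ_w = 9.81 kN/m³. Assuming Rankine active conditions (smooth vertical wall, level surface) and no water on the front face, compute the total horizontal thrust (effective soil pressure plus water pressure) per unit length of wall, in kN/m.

268 kN/m

K_a = tan²(45° − φ/2) = 0.2733.
γ' = 21.9 − 9.81 = 12.09 kN/m³. Depth below WT = 3.5 m.
σ'_h at WT = K_a γ d_w = 30.56 kPa; at base = 30.56 + K_a γ' × 3.5 = 42.13 kPa.
P₁ (0–5.3 m) = ½×30.56×5.3 = 80.99. P₂ (5.3–8.8 m) = ½(30.56+42.13)×3.5 = 127.2.
P_w = ½ γ_w h₂² = 0.5×9.81×3.5² = 60.09. Total = 80.99+127.2+60.09 = 268.3 kN/m.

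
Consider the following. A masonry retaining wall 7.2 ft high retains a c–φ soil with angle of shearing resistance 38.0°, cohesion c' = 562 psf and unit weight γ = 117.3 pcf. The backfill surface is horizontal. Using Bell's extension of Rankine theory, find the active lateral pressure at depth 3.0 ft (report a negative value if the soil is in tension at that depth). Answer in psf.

K_a = (1 − sin φ)/(1 + sin φ) = 0.2379.
σ_a = K_a γ z − 2c√K_a = 0.2379×117.3×3.0 − 2×562×0.4877 = -464.5 psf.

-465 psf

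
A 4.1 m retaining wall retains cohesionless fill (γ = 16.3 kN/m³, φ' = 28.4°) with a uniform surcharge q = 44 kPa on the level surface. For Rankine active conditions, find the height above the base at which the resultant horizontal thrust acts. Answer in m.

1.76 m

K_a = 0.3554.
Triangular part P₁ = ½K_aγH² = 48.68 at H/3 = 1.367 m; rectangular part P₂ = K_a q H = 64.11 at H/2 = 2.050 m.
ȳ = (P₁·1.367 + P₂·2.050)/(P₁+P₂) = 1.755 m.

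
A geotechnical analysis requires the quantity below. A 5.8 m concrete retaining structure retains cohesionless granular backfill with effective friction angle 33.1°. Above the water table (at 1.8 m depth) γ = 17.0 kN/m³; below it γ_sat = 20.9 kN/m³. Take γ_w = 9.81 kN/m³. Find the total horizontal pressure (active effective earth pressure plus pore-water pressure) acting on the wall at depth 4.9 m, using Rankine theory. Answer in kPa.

K_a = (1 − sin φ)/(1 + sin φ) = 0.2936.
γ' = 20.9 − 9.81 = 11.09 kN/m³.
Effective vertical stress at 4.9 m: σ'_v = 17.0×1.8 + 11.09×3.10 = 64.98 kPa.
σ'_h = K_a σ'_v = 0.2936 × 64.98 = 19.08 kPa; u = γ_w × 3.10 = 30.41 kPa.
Total σ_h = 19.08 + 30.41 = 49.49 kPa.

49.5 kPa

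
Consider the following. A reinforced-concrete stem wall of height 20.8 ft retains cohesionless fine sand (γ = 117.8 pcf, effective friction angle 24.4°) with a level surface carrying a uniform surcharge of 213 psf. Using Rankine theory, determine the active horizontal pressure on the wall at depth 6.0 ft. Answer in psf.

382 psf

K_a = (1 − sin φ)/(1 + sin φ) = 0.4153.
σ_v = γz + q = 117.8 × 6.0 + 213 = 919.8 psf.
σ_h = K_a σ_v = 0.4153 × 919.8 = 382.0 psf.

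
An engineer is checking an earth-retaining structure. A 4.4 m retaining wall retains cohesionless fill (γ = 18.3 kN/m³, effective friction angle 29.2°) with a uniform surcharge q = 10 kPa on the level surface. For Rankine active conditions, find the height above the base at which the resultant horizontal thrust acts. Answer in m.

K_a = 0.3442.
Triangular part P₁ = ½K_aγH² = 60.98 at H/3 = 1.467 m; rectangular part P₂ = K_a q H = 15.15 at H/2 = 2.200 m.
ȳ = (P₁·1.467 + P₂·2.200)/(P₁+P₂) = 1.613 m.

1.61 m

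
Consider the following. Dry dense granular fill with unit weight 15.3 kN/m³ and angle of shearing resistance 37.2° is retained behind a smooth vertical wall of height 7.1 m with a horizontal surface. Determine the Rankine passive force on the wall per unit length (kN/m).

K_p = tan²(45° + φ/2) = 4.058.
P_p = ½ K_p γ H² = 0.5 × 4.058 × 15.3 × 7.1² = 1565 kN/m.

1560 kN/m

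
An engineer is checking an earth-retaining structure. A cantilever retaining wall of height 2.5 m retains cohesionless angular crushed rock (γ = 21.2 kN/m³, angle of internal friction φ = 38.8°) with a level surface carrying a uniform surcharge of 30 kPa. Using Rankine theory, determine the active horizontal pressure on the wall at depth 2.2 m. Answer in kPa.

K_a = (1 − sin φ)/(1 + sin φ) = 0.2296.
σ_v = γz + q = 21.2 × 2.2 + 30 = 76.64 kPa.
σ_h = K_a σ_v = 0.2296 × 76.64 = 17.59 kPa.

17.6 kPa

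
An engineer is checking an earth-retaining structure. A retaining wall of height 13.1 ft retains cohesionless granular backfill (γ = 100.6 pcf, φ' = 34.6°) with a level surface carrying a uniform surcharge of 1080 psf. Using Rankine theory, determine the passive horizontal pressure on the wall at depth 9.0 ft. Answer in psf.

7200 psf

K_p = (1 + sin φ)/(1 − sin φ) = 3.628.
σ_v = γz + q = 100.6 × 9.0 + 1080 = 1985 psf.
σ_h = K_p σ_v = 3.628 × 1985 = 7203 psf.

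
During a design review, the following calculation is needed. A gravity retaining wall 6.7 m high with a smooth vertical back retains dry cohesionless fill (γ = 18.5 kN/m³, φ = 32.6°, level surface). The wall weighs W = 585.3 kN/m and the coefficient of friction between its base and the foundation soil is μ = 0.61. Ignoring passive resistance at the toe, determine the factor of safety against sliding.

K_a = tan²(45° − 32.6°/2) = 0.2997.
P_a = ½K_aγH² = 0.5×0.2997×18.5×6.7² = 124.5 kN/m, acting at H/3 = 2.233 m above the base.
FS_sliding = μW / P_a = 0.61×585.3 / 124.5 = 2.869.

2.87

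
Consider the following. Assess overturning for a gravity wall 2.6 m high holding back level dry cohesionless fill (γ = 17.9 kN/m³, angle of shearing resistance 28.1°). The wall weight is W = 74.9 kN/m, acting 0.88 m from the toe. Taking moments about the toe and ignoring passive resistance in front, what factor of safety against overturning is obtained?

3.50

K_a = tan²(45° − 28.1°/2) = 0.3596.
P_a = ½K_aγH² = 0.5×0.3596×17.9×2.6² = 21.76 kN/m, acting at H/3 = 0.8667 m above the base.
Overturning moment M_o = P_a × H/3 = 21.76 × 0.8667 = 18.86.
Resisting moment M_r = W × 0.88 = 74.9 × 0.88 = 65.91.
FS_overturning = M_r/M_o = 65.91/18.86 = 3.496.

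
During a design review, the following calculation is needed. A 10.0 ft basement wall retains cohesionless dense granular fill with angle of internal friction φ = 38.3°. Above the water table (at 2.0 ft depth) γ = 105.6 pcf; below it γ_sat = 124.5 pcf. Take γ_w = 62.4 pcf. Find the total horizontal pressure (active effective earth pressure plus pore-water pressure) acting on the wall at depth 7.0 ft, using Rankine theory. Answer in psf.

K_a = (1 − sin φ)/(1 + sin φ) = 0.2347.
γ' = 124.5 − 62.4 = 62.10 pcf.
Effective vertical stress at 7.0 ft: σ'_v = 105.6×2.0 + 62.10×5.00 = 521.7 psf.
σ'_h = K_a σ'_v = 0.2347 × 521.7 = 122.5 psf; u = γ_w × 5.00 = 312.0 psf.
Total σ_h = 122.5 + 312.0 = 434.5 psf.

434 psf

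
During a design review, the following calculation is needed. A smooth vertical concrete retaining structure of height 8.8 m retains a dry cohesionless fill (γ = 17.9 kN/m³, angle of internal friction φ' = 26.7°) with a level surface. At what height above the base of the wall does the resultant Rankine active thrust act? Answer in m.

K_a = 0.3800.
The pressure distribution is triangular, so the resultant acts at H/3 above the base = 8.8/3 = 2.933 m.

2.93 m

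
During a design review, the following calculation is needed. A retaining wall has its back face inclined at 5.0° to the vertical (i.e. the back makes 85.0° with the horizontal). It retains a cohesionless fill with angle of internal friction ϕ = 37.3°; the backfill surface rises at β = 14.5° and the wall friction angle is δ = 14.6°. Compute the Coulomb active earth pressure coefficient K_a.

K_a = sin²(α+φ) / [sin²α · sin(α−δ) · (1 + √{sin(φ+δ)sin(φ−β) / (sin(α−δ)sin(α+β))})²].
With α = 85.0°, φ = 37.3°, δ = 14.6°, β = 14.5°: K_a = 0.3089.

0.309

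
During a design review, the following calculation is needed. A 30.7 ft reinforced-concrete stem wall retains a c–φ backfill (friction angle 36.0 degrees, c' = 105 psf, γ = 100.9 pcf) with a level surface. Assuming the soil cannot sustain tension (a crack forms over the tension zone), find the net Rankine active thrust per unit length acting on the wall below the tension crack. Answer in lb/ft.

K_a = 0.2596; √K_a = 0.5095.
Tension-crack depth z_c = 2c/(γ√K_a) = 2×105/(100.9×0.5095) = 4.085 ft.
σ_a at base = K_a γ H − 2c√K_a = 0.2596×100.9×30.7 − 2×105×0.5095 = 697.2 psf.
P_a = ½ × 697.2 × (H − z_c) = 0.5×697.2×26.62 = 9278 lb/ft.

9280 lb/ft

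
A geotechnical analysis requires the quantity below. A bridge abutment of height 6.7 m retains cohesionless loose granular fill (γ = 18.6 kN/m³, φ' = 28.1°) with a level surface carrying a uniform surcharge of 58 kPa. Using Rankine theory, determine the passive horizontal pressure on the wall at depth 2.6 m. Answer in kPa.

K_p = (1 + sin φ)/(1 − sin φ) = 2.781.
σ_v = γz + q = 18.6 × 2.6 + 58 = 106.4 kPa.
σ_h = K_p σ_v = 2.781 × 106.4 = 295.8 kPa.

296 kPa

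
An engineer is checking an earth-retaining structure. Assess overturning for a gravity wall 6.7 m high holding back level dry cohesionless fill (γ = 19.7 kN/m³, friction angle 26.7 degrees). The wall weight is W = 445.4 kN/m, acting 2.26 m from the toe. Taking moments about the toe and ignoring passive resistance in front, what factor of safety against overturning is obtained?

2.68

K_a = tan²(45° − 26.7°/2) = 0.3800.
P_a = ½K_aγH² = 0.5×0.3800×19.7×6.7² = 168.0 kN/m, acting at H/3 = 2.233 m above the base.
Overturning moment M_o = P_a × H/3 = 168.0 × 2.233 = 375.2.
Resisting moment M_r = W × 2.26 = 445.4 × 2.26 = 1007.
FS_overturning = M_r/M_o = 1007/375.2 = 2.683.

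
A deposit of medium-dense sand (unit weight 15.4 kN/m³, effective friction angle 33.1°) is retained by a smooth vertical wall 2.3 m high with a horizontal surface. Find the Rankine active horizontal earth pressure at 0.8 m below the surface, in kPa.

K_a = (1 − sin φ)/(1 + sin φ) = 0.2936.
σ_h = K_a γ z = 0.2936 × 15.4 × 0.8 = 3.617 kPa.

3.62 kPa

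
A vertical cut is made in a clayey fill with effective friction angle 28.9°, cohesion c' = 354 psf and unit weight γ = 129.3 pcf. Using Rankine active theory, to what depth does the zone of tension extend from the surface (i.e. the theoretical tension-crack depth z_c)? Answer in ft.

9.28 ft

K_a = tan²(45° − 28.9°/2) = 0.3484; √K_a = 0.5902.
The active pressure is zero where K_a γ z = 2c√K_a, so z_c = 2c/(γ√K_a) = 2×354/(129.3×0.5902) = 9.277 ft.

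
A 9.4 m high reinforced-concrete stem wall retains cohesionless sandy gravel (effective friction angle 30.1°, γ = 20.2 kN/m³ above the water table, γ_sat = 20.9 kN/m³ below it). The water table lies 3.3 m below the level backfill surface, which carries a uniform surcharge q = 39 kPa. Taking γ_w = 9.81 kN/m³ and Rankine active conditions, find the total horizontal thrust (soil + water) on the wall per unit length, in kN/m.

544 kN/m

K_a = tan²(45° − φ/2) = 0.3320.
γ' = 20.9 − 9.81 = 11.09 kN/m³. h₂ = H − d_w = 6.1 m.
σ'_h: at surface K_a·q = 12.95; at WT K_a(q+γd_w) = 35.08; at base K_a(q+γd_w+γ'h₂) = 57.54 kPa.
P₁ = ½(12.95+35.08)×3.3 = 79.24; P₂ = ½(35.08+57.54)×6.1 = 282.5; P_w = ½γ_w h₂² = 182.5.
Total = 79.24+282.5+182.5 = 544.2 kN/m.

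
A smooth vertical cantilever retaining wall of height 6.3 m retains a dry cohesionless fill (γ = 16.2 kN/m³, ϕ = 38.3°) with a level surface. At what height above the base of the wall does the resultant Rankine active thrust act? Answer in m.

K_a = 0.2347.
The pressure distribution is triangular, so the resultant acts at H/3 above the base = 6.3/3 = 2.100 m.

2.10 m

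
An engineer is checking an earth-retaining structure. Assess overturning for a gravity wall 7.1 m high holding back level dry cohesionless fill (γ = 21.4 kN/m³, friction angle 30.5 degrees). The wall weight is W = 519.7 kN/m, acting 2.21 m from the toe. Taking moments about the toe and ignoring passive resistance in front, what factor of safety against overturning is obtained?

K_a = tan²(45° − 30.5°/2) = 0.3267.
P_a = ½K_aγH² = 0.5×0.3267×21.4×7.1² = 176.2 kN/m, acting at H/3 = 2.367 m above the base.
Overturning moment M_o = P_a × H/3 = 176.2 × 2.367 = 417.0.
Resisting moment M_r = W × 2.21 = 519.7 × 2.21 = 1149.
FS_overturning = M_r/M_o = 1149/417.0 = 2.754.

2.75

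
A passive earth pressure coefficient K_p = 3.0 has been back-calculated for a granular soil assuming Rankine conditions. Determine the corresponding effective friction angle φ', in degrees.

30.0°

K_p = (1+sin φ)/(1−sin φ) ⇒ sin φ = (K_p − 1)/(K_p + 1) = 0.5000.
φ = arcsin(0.5000) = 30.00°.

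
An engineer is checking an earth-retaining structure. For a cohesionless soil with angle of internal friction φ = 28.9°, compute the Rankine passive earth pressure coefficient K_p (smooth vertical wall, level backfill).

2.87

K_p = (1 + sin φ)/(1 − sin φ) = tan²(45° + 28.9°/2) = 2.871.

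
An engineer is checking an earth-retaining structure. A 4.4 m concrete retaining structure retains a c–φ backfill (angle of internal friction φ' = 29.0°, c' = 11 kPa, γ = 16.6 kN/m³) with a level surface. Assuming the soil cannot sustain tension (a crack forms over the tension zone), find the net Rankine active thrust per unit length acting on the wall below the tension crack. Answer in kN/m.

13.3 kN/m

K_a = 0.3470; √K_a = 0.5890.
Tension-crack depth z_c = 2c/(γ√K_a) = 2×11/(16.6×0.5890) = 2.250 m.
σ_a at base = K_a γ H − 2c√K_a = 0.3470×16.6×4.4 − 2×11×0.5890 = 12.38 kPa.
P_a = ½ × 12.38 × (H − z_c) = 0.5×12.38×2.150 = 13.31 kN/m.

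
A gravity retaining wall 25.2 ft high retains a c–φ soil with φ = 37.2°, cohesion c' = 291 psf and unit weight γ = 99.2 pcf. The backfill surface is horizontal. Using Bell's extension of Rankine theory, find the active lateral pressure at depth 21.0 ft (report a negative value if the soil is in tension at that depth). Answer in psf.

K_a = (1 − sin φ)/(1 + sin φ) = 0.2464.
σ_a = K_a γ z − 2c√K_a = 0.2464×99.2×21.0 − 2×291×0.4964 = 224.4 psf.

224 psf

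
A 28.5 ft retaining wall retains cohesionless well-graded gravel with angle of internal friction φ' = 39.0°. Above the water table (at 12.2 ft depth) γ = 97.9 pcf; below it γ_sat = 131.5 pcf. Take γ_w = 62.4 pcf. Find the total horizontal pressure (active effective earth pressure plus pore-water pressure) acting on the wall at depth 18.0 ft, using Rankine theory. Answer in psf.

K_a = (1 − sin φ)/(1 + sin φ) = 0.2275.
γ' = 131.5 − 62.4 = 69.10 pcf.
Effective vertical stress at 18.0 ft: σ'_v = 97.9×12.2 + 69.10×5.80 = 1595 psf.
σ'_h = K_a σ'_v = 0.2275 × 1595 = 362.9 psf; u = γ_w × 5.80 = 361.9 psf.
Total σ_h = 362.9 + 361.9 = 724.8 psf.

725 psf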